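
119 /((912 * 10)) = 119 /9120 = 0.01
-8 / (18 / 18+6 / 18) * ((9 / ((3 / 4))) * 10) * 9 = -6480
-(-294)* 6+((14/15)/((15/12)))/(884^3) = 11424222482407/6476316600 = 1764.00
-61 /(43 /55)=-3355 /43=-78.02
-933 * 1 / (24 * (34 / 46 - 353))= 7153 / 64816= 0.11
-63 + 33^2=1026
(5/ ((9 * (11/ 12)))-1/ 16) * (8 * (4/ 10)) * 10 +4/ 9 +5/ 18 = 3587/ 198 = 18.12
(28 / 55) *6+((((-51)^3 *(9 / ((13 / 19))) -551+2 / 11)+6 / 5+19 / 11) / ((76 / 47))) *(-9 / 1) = 505161087 / 52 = 9714636.29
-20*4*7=-560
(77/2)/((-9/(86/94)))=-3.91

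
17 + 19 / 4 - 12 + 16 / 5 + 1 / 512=33157 / 2560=12.95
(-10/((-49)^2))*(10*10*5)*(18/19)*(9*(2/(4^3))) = -0.55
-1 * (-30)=30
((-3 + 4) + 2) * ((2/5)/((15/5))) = 2/5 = 0.40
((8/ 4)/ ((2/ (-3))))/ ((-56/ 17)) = 51/ 56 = 0.91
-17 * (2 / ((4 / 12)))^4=-22032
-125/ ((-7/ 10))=1250/ 7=178.57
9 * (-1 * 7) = -63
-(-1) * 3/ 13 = 3/ 13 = 0.23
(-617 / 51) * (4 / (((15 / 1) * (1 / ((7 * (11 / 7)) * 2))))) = -54296 / 765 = -70.98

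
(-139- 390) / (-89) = 529 / 89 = 5.94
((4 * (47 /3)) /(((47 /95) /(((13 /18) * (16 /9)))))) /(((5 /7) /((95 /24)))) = 901.26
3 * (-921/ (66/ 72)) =-3014.18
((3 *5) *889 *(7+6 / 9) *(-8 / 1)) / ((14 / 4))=-233680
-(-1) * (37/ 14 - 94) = -1279/ 14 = -91.36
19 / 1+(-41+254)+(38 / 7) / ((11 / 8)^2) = 198936 / 847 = 234.87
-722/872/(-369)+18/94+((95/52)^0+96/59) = 1258470397/446131332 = 2.82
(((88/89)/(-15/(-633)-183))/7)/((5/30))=-6963/1503299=-0.00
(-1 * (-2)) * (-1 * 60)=-120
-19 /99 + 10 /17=667 /1683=0.40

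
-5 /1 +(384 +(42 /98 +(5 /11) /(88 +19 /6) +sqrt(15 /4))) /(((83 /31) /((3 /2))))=93 * sqrt(15) /332 +1470893231 /6991754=211.46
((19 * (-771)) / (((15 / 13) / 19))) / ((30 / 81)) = -32564727 / 50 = -651294.54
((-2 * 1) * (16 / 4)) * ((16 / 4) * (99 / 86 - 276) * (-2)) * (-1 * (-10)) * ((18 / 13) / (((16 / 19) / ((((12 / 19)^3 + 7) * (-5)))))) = 2116310430600 / 201799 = 10487219.61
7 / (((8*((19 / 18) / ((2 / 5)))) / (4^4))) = 8064 / 95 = 84.88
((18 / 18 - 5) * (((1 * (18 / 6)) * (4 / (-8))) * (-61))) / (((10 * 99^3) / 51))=-1037 / 539055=-0.00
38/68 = 19/34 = 0.56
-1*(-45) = 45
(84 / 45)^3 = 21952 / 3375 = 6.50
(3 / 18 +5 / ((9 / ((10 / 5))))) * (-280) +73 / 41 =-356.00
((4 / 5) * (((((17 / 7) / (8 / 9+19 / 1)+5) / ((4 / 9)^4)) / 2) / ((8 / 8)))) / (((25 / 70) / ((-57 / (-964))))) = 1200092193 / 138044800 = 8.69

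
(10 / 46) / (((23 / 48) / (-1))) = -240 / 529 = -0.45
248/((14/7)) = 124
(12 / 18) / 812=1 / 1218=0.00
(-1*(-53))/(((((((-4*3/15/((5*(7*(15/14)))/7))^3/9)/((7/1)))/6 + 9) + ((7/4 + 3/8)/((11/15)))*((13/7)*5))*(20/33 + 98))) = 767004820312500/51240162969017417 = 0.01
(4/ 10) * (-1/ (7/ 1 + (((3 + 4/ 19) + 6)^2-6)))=-361/ 77465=-0.00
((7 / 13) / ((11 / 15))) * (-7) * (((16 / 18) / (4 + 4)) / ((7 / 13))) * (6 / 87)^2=-140 / 27753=-0.01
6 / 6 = 1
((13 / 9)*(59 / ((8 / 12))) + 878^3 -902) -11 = 676835366.83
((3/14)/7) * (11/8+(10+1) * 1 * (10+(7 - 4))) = 495/112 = 4.42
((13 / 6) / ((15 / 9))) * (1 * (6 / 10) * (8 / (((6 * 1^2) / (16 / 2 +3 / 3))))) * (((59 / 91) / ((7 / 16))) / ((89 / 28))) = 67968 / 15575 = 4.36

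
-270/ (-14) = 135/ 7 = 19.29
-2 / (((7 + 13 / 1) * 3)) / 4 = -1 / 120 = -0.01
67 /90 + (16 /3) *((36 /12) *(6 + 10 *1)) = 23107 /90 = 256.74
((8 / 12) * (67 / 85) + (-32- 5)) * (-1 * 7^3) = 3190243 / 255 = 12510.76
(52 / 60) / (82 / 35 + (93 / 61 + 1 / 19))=105469 / 477054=0.22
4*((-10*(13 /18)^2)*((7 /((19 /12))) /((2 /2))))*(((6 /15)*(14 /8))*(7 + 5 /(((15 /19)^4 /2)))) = -10981169108 /5194125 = -2114.15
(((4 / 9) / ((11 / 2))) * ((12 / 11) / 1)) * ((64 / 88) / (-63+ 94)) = 256 / 123783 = 0.00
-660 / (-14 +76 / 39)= 2574 / 47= 54.77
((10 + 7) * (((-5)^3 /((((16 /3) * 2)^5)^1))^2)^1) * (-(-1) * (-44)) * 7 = -1207736578125 /281474976710656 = -0.00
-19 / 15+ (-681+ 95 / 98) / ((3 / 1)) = -335077 / 1470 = -227.94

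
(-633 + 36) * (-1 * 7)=4179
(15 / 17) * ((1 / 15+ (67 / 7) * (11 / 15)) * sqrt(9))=2232 / 119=18.76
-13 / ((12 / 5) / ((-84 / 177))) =455 / 177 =2.57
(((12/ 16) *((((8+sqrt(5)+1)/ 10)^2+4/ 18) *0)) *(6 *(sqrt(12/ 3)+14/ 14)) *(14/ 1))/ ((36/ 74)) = 0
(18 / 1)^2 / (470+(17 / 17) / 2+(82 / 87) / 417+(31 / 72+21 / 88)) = 517193424 / 752119681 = 0.69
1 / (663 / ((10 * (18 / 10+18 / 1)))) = 66 / 221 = 0.30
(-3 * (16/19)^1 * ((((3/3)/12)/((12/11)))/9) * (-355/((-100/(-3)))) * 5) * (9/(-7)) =-781/532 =-1.47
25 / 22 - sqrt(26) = 25 / 22 - sqrt(26) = -3.96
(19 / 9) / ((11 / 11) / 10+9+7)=190 / 1449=0.13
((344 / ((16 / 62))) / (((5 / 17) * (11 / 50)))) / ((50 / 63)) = 1427643 / 55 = 25957.15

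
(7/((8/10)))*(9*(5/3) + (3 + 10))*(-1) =-245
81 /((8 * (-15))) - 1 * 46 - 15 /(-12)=-1817 /40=-45.42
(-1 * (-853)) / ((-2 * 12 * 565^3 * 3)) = -853 / 12986073000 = -0.00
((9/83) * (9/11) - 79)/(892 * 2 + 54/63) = -252161/5703511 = -0.04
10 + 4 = 14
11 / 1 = 11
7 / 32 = 0.22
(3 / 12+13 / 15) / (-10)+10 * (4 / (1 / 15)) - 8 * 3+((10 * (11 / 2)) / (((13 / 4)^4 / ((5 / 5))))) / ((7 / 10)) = 69165856091 / 119956200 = 576.59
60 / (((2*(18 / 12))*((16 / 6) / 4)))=30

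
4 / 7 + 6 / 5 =1.77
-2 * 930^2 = -1729800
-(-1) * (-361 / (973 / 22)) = -7942 / 973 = -8.16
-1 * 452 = -452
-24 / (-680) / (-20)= -3 / 1700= -0.00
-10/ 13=-0.77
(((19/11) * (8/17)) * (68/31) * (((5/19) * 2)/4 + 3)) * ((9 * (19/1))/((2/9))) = 4296.56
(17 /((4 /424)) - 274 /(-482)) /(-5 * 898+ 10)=-434419 /1079680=-0.40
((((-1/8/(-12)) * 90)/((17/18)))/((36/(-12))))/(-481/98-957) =2205/6410156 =0.00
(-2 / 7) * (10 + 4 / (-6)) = -8 / 3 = -2.67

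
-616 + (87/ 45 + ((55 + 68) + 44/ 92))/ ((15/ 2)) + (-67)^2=20129309/ 5175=3889.72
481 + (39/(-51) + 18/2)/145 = 237161/493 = 481.06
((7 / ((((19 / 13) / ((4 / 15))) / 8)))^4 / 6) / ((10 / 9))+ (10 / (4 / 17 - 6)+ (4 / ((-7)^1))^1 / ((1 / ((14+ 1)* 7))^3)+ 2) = -355532485353972809 / 538795884375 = -659864.89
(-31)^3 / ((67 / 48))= -1429968 / 67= -21342.81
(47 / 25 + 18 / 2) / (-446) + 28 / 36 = 37801 / 50175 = 0.75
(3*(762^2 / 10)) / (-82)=-2124.31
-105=-105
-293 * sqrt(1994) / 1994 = -6.56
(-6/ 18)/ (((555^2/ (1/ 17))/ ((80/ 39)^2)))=-256/ 955752291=-0.00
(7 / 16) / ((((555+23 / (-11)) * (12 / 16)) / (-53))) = -4081 / 72984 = -0.06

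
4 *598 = 2392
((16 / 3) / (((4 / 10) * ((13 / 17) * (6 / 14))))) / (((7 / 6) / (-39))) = -1360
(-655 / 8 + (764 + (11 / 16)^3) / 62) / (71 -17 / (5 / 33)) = 88308225 / 52314112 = 1.69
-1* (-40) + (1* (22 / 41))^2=67724 / 1681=40.29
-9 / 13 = -0.69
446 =446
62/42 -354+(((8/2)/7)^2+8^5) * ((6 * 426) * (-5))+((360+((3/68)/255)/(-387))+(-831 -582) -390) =-418781008.59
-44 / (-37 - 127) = 11 / 41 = 0.27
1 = 1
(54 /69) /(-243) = -0.00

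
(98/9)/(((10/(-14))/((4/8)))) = -343/45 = -7.62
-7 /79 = -0.09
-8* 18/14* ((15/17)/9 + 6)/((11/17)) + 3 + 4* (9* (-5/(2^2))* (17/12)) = -48567/308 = -157.69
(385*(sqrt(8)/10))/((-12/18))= -231*sqrt(2)/2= -163.34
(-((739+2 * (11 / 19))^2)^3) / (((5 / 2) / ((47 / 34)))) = -363551313864215149056367823 / 3998899885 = -90912832108627582.97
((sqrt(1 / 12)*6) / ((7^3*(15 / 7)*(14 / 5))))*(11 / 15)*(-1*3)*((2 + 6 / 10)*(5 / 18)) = -143*sqrt(3) / 185220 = -0.00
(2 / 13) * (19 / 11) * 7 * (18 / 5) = 4788 / 715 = 6.70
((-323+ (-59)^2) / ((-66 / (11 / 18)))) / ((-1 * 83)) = 1579 / 4482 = 0.35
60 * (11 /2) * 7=2310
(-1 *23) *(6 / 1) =-138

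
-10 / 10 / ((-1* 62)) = 1 / 62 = 0.02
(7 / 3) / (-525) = -1 / 225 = -0.00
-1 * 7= -7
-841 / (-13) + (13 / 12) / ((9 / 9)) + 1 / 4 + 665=28510 / 39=731.03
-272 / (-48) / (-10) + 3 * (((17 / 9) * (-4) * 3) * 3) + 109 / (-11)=-70777 / 330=-214.48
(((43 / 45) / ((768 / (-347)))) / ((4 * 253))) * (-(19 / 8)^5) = 36945873179 / 1146051624960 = 0.03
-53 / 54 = -0.98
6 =6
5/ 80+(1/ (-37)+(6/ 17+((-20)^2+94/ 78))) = 157623859/ 392496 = 401.59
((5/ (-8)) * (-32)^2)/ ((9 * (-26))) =320/ 117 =2.74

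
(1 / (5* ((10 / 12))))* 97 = 582 / 25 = 23.28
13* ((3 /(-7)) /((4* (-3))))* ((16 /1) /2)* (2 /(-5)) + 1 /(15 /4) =-128 /105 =-1.22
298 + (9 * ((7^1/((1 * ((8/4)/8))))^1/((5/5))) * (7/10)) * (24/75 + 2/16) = 188249/500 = 376.50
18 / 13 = 1.38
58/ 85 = 0.68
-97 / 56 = -1.73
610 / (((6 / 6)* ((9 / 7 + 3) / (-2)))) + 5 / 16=-284.35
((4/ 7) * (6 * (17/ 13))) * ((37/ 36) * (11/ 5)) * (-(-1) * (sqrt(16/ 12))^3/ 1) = 110704 * sqrt(3)/ 12285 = 15.61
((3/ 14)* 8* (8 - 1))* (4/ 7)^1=48/ 7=6.86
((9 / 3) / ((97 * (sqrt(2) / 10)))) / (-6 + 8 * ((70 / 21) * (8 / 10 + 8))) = 45 * sqrt(2) / 66542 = 0.00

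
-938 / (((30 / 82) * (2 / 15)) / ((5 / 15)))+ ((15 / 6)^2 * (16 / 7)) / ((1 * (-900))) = -403810 / 63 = -6409.68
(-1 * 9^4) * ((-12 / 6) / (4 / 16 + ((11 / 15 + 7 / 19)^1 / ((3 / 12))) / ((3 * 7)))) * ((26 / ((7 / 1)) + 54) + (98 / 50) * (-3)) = 81416288808 / 55045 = 1479086.00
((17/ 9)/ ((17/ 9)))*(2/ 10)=1/ 5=0.20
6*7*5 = 210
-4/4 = -1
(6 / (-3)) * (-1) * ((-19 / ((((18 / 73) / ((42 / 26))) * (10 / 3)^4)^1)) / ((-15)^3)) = 0.00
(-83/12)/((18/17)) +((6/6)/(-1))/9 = -1435/216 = -6.64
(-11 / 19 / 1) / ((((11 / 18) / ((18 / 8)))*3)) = -27 / 38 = -0.71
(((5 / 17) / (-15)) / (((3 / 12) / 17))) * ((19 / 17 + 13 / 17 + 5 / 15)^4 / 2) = -326094722 / 20295603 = -16.07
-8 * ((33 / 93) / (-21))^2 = -968 / 423801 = -0.00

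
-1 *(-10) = 10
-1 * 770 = -770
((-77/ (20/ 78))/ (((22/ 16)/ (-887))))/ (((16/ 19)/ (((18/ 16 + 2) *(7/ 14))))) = 359442.89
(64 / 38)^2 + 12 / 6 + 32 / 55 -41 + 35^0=-686618 / 19855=-34.58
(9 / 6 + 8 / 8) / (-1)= -5 / 2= -2.50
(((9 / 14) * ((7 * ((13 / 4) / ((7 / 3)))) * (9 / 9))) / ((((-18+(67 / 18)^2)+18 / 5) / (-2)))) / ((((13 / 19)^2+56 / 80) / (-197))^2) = 71896706412979500 / 109917273109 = 654098.34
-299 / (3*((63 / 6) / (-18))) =1196 / 7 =170.86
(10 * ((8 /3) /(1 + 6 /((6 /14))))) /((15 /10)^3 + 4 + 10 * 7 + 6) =128 /6003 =0.02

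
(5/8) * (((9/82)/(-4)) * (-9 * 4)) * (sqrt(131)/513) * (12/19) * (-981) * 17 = -145.08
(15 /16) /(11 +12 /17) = 255 /3184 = 0.08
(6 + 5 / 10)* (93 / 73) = 1209 / 146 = 8.28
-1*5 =-5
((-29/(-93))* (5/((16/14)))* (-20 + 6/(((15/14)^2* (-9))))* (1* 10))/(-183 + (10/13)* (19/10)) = 9165247/5925960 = 1.55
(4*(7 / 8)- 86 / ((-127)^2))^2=12708278361 / 1040578564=12.21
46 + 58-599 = -495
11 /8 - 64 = -501 /8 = -62.62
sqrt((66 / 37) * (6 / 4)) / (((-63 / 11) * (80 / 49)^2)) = -0.11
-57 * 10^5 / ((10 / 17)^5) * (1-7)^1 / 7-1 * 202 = 485589680 / 7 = 69369954.29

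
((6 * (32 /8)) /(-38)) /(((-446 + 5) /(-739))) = -2956 /2793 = -1.06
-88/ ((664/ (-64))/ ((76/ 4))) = 161.16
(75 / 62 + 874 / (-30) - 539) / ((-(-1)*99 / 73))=-38488447 / 92070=-418.03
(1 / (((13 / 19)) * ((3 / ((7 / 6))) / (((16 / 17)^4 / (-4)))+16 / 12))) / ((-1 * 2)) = 1634304 / 26333983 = 0.06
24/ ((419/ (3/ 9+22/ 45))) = 296/ 6285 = 0.05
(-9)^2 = 81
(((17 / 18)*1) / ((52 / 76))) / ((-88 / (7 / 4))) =-2261 / 82368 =-0.03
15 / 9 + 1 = 2.67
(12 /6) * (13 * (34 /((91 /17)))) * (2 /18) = 1156 /63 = 18.35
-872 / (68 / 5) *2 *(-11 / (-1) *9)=-215820 / 17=-12695.29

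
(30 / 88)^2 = 225 / 1936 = 0.12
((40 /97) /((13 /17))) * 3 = 2040 /1261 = 1.62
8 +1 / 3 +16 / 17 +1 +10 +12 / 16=4289 / 204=21.02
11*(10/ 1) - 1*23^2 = -419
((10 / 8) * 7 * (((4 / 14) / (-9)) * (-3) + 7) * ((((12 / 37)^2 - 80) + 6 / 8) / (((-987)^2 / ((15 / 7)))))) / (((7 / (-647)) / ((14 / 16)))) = 1044519274775 / 1194939075456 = 0.87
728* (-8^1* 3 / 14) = -1248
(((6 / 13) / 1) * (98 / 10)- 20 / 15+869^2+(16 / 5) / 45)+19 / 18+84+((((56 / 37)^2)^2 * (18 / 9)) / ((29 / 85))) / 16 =80044399695409723 / 105983804550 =755251.24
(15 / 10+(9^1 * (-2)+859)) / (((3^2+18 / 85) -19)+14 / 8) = -286450 / 2733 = -104.81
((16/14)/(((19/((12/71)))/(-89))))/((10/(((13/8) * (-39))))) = 270738/47215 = 5.73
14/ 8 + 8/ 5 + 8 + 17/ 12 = 383/ 30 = 12.77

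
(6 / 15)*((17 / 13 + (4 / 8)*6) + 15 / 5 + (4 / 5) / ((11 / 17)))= 12218 / 3575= 3.42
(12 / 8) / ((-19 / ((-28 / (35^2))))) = 6 / 3325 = 0.00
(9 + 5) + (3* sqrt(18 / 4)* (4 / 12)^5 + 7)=sqrt(2) / 54 + 21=21.03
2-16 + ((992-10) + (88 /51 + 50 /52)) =1287131 /1326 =970.69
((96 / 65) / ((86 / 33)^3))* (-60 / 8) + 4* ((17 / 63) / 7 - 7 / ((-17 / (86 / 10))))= 530525995694 / 38744158635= 13.69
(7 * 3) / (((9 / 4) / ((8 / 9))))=224 / 27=8.30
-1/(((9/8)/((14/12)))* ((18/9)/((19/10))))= -133/135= -0.99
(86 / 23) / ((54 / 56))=2408 / 621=3.88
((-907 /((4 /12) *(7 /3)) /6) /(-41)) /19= 2721 /10906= 0.25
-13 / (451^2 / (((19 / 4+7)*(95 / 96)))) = -58045 / 78105984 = -0.00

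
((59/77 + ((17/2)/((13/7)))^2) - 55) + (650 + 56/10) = 161963561/260260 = 622.31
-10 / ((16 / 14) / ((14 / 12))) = -245 / 24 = -10.21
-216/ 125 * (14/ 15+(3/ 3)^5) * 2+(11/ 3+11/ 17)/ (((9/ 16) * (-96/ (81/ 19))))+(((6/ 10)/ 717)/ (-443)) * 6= -150091265696/ 21373919375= -7.02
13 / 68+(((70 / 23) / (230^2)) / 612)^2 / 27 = 0.19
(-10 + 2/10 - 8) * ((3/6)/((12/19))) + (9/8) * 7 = -373/60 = -6.22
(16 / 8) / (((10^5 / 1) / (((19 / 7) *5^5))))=19 / 112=0.17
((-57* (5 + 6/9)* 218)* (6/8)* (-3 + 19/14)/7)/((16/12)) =7287849/784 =9295.73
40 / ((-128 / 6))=-15 / 8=-1.88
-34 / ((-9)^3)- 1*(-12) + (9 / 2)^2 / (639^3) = 12572697689 / 1043668476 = 12.05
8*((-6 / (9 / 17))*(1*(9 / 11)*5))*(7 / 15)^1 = -1904 / 11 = -173.09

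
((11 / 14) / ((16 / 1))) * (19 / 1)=209 / 224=0.93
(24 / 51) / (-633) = -8 / 10761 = -0.00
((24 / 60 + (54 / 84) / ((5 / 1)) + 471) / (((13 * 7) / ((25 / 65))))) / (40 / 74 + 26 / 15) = 1409145 / 1607788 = 0.88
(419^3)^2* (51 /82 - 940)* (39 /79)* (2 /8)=-16255600021149467860011 /25912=-627338685595456462.64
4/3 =1.33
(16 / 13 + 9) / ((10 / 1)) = 133 / 130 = 1.02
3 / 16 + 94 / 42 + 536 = 180911 / 336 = 538.43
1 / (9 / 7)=7 / 9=0.78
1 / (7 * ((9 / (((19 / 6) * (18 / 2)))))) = 19 / 42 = 0.45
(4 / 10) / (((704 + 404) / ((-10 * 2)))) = -2 / 277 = -0.01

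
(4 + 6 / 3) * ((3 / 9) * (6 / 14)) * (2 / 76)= 0.02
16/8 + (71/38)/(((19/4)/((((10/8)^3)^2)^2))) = 23390559351/3028287488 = 7.72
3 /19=0.16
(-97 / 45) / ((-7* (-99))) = -97 / 31185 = -0.00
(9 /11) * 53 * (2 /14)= 477 /77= 6.19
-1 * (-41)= 41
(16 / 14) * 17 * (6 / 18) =136 / 21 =6.48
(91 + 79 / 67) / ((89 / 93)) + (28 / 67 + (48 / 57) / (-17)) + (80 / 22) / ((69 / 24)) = 47732619796 / 487290397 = 97.96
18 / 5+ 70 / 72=823 / 180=4.57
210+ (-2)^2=214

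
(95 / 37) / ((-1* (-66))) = 95 / 2442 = 0.04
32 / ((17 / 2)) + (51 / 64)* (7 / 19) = 83893 / 20672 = 4.06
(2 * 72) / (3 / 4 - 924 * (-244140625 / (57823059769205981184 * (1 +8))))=567717314097658724352 / 2956861012634290231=192.00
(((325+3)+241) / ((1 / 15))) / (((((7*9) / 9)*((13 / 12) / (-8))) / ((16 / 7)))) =-13109760 / 637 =-20580.47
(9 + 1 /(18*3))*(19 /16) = 9253 /864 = 10.71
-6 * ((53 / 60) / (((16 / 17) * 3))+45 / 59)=-182759 / 28320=-6.45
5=5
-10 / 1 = -10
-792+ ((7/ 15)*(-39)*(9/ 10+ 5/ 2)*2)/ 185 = -3666094/ 4625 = -792.67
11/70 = 0.16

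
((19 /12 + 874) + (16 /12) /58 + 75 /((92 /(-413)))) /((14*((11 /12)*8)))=539191 /102718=5.25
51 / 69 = 17 / 23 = 0.74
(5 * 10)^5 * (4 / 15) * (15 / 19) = 65789473.68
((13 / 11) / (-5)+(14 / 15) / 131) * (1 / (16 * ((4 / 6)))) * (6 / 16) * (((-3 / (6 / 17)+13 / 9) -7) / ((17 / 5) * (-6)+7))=-113965 / 13481472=-0.01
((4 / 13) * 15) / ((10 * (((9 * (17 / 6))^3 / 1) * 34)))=8 / 9771957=0.00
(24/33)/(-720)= -1/990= -0.00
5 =5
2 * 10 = 20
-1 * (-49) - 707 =-658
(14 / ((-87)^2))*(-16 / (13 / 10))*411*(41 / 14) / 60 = -0.46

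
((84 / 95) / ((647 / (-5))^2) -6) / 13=-0.46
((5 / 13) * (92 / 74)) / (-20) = -23 / 962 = -0.02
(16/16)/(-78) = -1/78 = -0.01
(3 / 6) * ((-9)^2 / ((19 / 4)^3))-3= -17985 / 6859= -2.62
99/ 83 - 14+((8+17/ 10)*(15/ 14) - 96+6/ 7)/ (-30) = -33141/ 3320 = -9.98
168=168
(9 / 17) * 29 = 261 / 17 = 15.35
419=419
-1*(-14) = 14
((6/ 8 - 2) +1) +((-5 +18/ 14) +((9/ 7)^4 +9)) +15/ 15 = 84211/ 9604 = 8.77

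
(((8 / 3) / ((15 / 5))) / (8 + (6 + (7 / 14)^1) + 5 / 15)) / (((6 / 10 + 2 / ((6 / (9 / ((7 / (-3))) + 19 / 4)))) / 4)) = 8960 / 33553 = 0.27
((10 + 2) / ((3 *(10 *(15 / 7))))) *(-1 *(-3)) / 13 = 14 / 325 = 0.04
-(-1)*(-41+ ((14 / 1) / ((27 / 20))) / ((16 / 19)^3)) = -326719 / 13824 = -23.63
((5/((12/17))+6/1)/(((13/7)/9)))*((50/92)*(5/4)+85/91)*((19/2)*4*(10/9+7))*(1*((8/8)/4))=1960919795/248768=7882.52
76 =76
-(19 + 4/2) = -21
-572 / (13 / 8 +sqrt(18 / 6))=59488 / 23-36608*sqrt(3) / 23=-170.39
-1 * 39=-39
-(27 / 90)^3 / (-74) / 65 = 27 / 4810000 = 0.00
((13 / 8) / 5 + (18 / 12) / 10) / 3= 19 / 120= 0.16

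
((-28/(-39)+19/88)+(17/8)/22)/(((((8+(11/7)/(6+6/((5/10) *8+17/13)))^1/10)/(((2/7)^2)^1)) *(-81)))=-263630/208680381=-0.00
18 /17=1.06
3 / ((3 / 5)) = 5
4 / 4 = 1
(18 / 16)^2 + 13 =913 / 64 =14.27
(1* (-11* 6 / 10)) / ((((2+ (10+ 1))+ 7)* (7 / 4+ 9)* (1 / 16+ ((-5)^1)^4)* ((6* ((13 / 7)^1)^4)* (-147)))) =4312 / 921184359225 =0.00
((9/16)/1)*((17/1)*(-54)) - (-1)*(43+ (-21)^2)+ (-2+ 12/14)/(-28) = -12675/392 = -32.33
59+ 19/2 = 137/2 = 68.50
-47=-47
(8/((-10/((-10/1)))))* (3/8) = 3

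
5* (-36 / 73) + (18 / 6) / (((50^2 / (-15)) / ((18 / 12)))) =-181971 / 73000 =-2.49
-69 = -69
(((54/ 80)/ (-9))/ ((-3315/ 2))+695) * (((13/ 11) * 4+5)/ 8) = 1643466607/ 1944800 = 845.06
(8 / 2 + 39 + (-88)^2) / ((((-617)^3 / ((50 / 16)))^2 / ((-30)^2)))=1095046875 / 882736260944364304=0.00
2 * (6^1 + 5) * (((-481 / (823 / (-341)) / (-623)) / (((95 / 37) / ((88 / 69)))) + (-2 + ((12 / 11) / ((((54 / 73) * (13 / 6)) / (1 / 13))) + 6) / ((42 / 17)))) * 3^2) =10903888416346 / 189332874185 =57.59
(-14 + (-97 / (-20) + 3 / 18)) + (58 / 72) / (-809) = -654149 / 72810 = -8.98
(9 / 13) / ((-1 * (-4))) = 9 / 52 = 0.17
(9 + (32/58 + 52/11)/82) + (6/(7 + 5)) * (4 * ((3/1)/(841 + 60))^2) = 96241679375/10617545279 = 9.06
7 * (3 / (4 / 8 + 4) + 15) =329 / 3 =109.67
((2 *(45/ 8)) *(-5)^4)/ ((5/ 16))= 22500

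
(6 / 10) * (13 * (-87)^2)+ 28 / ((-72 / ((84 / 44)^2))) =71434507 / 1210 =59036.78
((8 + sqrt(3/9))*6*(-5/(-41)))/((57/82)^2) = 1640*sqrt(3)/3249 + 13120/1083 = 12.99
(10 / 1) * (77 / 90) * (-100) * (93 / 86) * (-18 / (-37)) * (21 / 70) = -135.03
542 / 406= 271 / 203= 1.33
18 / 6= 3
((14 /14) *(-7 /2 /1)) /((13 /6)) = -21 /13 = -1.62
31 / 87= 0.36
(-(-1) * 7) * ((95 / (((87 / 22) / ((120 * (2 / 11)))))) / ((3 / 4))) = 425600 / 87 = 4891.95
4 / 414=2 / 207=0.01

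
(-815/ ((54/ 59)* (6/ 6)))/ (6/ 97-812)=4664245/ 4252932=1.10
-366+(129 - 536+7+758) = -8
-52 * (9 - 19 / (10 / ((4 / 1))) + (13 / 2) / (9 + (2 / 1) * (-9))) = -1586 / 45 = -35.24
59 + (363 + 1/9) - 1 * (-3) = 3826/9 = 425.11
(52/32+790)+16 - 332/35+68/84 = 671117/840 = 798.95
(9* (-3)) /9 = -3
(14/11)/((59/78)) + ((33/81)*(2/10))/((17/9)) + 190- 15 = 29247224/165495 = 176.73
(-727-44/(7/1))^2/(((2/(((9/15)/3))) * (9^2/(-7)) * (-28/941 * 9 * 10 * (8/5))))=2754797261/2540160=1084.50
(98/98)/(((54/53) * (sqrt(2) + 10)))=265/2646 - 53 * sqrt(2)/5292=0.09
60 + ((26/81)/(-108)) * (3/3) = 262427/4374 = 60.00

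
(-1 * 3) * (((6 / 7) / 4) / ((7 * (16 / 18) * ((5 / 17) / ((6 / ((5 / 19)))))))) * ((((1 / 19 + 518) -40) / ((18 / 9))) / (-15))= 12507291 / 98000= 127.63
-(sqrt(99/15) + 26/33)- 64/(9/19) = -13454/99- sqrt(165)/5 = -138.47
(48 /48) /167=1 /167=0.01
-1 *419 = -419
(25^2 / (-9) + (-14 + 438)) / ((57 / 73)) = 232943 / 513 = 454.08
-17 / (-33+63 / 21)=17 / 30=0.57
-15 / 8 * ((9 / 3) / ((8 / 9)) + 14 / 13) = -6945 / 832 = -8.35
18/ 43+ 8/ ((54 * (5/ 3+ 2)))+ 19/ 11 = 2.19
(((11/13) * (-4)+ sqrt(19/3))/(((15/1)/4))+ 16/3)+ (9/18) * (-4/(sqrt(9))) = 4 * sqrt(57)/45+ 734/195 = 4.44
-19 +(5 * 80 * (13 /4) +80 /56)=8977 /7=1282.43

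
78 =78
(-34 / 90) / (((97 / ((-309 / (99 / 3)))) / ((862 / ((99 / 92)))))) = 138861304 / 4753485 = 29.21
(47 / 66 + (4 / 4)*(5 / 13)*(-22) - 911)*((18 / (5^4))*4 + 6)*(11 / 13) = -38626063 / 8125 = -4753.98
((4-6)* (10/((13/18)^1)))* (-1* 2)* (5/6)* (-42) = -25200/13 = -1938.46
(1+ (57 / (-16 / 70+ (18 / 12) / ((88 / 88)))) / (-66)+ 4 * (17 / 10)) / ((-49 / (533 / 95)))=-0.82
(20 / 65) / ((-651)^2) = 4 / 5509413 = 0.00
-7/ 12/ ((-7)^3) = 1/ 588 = 0.00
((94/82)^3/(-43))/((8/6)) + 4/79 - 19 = -17770660815/936498548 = -18.98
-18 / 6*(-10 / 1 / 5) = 6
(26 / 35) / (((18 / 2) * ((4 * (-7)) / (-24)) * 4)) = 13 / 735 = 0.02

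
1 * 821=821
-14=-14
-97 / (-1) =97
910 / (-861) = -130 / 123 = -1.06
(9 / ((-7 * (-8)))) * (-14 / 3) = -3 / 4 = -0.75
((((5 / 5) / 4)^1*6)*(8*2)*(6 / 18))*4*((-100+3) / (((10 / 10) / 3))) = -9312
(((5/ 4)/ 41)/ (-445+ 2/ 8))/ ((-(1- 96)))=-1/ 1385841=-0.00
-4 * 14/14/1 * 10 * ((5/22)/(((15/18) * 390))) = -4/143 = -0.03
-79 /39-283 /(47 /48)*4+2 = -2119151 /1833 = -1156.11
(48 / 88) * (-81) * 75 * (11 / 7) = -36450 / 7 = -5207.14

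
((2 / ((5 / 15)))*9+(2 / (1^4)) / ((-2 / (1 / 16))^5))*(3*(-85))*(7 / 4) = -1617155848455 / 67108864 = -24097.50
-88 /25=-3.52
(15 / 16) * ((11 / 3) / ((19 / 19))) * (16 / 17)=55 / 17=3.24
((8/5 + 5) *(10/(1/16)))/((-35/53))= -55968/35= -1599.09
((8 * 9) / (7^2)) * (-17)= -1224 / 49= -24.98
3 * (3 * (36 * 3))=972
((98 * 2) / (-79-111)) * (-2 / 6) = 98 / 285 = 0.34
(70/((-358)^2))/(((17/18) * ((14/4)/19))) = 1710/544697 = 0.00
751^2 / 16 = 564001 / 16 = 35250.06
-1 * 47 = -47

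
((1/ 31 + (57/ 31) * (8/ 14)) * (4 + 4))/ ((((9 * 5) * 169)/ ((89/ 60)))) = 8366/ 4950855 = 0.00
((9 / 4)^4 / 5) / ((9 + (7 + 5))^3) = 243 / 439040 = 0.00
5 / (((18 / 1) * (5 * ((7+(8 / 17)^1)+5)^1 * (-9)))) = -17 / 34344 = -0.00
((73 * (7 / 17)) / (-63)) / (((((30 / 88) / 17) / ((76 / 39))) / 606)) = -49310624 / 1755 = -28097.22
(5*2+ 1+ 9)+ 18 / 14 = 149 / 7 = 21.29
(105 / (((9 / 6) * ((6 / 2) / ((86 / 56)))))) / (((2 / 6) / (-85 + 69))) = -1720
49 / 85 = 0.58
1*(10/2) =5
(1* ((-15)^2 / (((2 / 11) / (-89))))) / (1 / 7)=-1541925 / 2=-770962.50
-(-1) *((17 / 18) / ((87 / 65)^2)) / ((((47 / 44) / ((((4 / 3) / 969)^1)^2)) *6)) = 0.00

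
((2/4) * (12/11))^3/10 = 108/6655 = 0.02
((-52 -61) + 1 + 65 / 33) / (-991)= 3631 / 32703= 0.11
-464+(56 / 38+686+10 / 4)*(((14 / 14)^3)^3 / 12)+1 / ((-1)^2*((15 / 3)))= -926369 / 2280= -406.30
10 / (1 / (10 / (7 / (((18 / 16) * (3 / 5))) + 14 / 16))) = 21600 / 2429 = 8.89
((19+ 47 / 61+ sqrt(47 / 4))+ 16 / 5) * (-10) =-14012 / 61 - 5 * sqrt(47) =-263.98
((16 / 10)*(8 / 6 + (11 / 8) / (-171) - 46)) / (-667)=12223 / 114057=0.11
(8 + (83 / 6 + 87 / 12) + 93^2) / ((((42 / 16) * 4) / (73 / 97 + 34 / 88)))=46019087 / 48888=941.32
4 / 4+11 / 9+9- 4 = 65 / 9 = 7.22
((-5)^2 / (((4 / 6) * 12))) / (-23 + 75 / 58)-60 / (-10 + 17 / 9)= 2666515 / 367628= 7.25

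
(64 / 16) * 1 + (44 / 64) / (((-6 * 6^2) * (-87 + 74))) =179723 / 44928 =4.00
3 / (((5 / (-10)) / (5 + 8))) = -78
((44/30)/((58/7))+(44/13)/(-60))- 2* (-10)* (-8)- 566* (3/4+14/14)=-13010791/11310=-1150.38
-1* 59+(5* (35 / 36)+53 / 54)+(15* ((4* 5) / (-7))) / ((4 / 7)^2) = -4979 / 27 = -184.41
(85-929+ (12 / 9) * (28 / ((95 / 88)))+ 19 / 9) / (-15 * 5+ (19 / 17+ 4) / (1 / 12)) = 11734199 / 197505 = 59.41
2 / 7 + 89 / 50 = 723 / 350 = 2.07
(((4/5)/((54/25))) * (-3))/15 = -2/27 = -0.07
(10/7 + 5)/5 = 9/7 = 1.29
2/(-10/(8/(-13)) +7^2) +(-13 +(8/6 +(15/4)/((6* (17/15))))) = -393457/35496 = -11.08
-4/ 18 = -0.22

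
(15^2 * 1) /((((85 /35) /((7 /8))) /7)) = 77175 /136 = 567.46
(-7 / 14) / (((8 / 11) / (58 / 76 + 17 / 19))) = -1.14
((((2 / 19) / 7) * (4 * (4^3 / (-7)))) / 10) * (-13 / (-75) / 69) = -3328 / 24089625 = -0.00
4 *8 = 32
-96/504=-4/21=-0.19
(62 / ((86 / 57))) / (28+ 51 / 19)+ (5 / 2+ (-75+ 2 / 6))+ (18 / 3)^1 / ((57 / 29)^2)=-1253853121 / 18099818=-69.27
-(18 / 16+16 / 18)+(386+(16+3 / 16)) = 57625 / 144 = 400.17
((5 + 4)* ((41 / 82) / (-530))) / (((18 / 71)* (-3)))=71 / 6360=0.01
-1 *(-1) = 1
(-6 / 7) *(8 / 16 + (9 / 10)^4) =-34683 / 35000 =-0.99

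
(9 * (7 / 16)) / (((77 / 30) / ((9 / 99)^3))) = 135 / 117128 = 0.00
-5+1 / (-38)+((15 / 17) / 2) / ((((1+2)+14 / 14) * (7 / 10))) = -44033 / 9044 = -4.87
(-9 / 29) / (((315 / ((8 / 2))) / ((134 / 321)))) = -536 / 325815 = -0.00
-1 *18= -18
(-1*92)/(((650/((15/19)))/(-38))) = 276/65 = 4.25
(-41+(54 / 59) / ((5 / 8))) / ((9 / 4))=-46652 / 2655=-17.57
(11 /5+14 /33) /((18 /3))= 433 /990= 0.44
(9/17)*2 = 18/17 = 1.06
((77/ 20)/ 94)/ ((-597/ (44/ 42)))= -121/ 1683540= -0.00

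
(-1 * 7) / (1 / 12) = -84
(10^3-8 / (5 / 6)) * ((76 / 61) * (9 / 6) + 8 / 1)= 2981104 / 305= 9774.11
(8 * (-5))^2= 1600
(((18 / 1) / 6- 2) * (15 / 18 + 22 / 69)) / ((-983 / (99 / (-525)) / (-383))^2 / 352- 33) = -1490095026288 / 41997940938553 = -0.04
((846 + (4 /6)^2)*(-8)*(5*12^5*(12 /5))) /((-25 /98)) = 1981536141312 /25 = 79261445652.48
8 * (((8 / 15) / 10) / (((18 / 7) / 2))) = 224 / 675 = 0.33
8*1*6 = 48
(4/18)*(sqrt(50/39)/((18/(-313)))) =-1565*sqrt(78)/3159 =-4.38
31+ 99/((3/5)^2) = 306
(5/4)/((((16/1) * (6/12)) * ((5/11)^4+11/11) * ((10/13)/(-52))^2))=418161601/610640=684.79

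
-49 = -49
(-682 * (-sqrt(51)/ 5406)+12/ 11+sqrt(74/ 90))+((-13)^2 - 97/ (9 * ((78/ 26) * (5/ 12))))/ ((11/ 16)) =341 * sqrt(51)/ 2703+sqrt(185)/ 15+116012/ 495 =236.18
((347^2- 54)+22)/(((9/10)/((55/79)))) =66207350/711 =93118.64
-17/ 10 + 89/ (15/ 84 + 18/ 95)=26413/ 110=240.12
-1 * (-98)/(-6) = -49/3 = -16.33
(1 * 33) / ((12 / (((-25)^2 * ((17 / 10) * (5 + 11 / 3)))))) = 303875 / 12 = 25322.92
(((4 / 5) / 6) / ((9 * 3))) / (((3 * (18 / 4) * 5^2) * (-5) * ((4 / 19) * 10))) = -19 / 13668750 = -0.00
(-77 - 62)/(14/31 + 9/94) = -405046/1595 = -253.95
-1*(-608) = 608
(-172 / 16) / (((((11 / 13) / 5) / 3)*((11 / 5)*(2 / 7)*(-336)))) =13975 / 15488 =0.90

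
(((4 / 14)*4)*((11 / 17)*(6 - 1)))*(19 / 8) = 1045 / 119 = 8.78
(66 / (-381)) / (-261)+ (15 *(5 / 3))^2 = 20716897 / 33147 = 625.00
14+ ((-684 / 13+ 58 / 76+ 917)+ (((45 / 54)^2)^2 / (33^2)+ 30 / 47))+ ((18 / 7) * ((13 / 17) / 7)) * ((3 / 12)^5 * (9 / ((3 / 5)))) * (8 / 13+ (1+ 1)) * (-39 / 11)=11300618657769989 / 12845285316864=879.75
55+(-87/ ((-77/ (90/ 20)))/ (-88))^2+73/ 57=589205652505/ 10468432128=56.28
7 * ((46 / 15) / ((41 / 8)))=2576 / 615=4.19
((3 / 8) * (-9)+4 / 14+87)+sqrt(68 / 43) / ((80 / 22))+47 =11 * sqrt(731) / 860+7331 / 56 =131.26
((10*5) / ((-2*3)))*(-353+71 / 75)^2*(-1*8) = 5577369728 / 675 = 8262769.97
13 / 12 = 1.08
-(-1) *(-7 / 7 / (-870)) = 1 / 870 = 0.00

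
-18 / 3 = -6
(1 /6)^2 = 0.03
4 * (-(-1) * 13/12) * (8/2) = 52/3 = 17.33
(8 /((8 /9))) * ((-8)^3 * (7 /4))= -8064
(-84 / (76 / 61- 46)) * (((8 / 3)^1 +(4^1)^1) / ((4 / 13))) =122 / 3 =40.67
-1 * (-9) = 9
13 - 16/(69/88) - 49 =-3892/69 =-56.41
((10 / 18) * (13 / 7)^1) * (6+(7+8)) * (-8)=-520 / 3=-173.33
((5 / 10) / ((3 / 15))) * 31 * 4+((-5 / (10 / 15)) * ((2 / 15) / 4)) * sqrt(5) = 310-sqrt(5) / 4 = 309.44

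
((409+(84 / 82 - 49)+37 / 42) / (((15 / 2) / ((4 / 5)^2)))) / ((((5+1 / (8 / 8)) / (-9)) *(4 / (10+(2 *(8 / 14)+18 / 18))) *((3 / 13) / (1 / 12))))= -137727421 / 2712150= -50.78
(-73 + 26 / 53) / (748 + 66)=-3843 / 43142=-0.09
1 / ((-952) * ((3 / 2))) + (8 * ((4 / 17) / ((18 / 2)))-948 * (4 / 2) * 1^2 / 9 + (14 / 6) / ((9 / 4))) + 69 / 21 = -206.14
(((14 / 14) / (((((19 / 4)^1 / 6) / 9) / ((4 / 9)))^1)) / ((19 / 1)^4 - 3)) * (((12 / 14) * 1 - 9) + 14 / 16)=-2442 / 8666147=-0.00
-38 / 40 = -19 / 20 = -0.95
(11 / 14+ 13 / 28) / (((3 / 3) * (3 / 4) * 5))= 1 / 3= 0.33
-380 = -380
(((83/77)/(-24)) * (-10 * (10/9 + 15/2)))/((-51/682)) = -1994075/38556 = -51.72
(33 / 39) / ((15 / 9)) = 33 / 65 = 0.51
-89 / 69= -1.29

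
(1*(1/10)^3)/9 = 1/9000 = 0.00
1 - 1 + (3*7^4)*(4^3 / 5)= 92198.40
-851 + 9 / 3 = -848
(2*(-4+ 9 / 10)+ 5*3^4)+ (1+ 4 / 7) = 14013 / 35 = 400.37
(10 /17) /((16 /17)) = 5 /8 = 0.62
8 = 8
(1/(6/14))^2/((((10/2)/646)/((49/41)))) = 1551046/1845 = 840.68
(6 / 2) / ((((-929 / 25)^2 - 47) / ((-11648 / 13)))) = -840000 / 416833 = -2.02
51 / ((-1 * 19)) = -51 / 19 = -2.68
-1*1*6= -6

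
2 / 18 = 1 / 9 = 0.11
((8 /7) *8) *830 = 53120 /7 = 7588.57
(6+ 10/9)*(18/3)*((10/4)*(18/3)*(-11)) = -7040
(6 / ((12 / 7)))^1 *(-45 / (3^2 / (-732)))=12810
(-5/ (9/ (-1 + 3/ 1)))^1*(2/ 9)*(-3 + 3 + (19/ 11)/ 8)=-95/ 1782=-0.05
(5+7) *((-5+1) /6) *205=-1640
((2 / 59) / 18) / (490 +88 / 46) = 23 / 6007734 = 0.00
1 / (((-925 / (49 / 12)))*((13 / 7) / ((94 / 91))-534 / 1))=2303 / 277649850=0.00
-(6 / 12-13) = 25 / 2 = 12.50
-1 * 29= -29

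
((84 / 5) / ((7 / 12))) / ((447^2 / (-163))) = -2608 / 111005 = -0.02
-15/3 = -5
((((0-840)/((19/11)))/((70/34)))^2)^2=405705964916736/130321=3113128083.09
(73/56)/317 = 73/17752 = 0.00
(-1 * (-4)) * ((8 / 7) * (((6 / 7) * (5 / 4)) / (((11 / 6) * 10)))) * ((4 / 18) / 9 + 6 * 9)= 70016 / 4851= 14.43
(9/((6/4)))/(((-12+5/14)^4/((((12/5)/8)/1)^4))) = 1166886/441194850625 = 0.00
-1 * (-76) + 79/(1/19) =1577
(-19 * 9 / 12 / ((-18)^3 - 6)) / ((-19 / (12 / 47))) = -3 / 91462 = -0.00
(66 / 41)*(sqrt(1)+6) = 462 / 41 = 11.27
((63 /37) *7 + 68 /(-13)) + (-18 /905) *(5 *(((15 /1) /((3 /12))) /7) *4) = 1998019 /609427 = 3.28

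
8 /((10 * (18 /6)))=4 /15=0.27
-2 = -2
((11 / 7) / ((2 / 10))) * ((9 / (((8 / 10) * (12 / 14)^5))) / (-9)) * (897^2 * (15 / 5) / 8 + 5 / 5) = -6405104.27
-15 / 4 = -3.75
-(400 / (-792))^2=-2500 / 9801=-0.26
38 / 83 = 0.46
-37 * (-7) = 259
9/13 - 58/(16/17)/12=-5545/1248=-4.44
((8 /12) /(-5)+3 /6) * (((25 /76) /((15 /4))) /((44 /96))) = 4 /57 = 0.07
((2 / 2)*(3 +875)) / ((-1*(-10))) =439 / 5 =87.80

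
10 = 10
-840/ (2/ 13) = -5460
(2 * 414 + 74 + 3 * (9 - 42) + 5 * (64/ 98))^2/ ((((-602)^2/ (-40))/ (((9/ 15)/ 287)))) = -9364818294/ 62431971287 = -0.15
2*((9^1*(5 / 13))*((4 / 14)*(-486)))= -87480 / 91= -961.32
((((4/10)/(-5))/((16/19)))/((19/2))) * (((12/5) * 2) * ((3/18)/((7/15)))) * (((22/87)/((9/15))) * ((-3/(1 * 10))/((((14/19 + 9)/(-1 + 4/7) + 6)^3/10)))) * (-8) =32593968/878506024655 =0.00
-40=-40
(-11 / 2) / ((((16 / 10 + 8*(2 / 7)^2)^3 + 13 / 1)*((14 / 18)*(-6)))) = 0.05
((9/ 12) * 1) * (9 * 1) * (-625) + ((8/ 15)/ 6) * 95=-151571/ 36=-4210.31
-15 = -15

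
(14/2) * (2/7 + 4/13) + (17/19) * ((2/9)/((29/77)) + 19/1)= 1397759/64467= 21.68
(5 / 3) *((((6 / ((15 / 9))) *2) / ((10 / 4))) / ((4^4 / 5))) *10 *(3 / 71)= 45 / 1136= 0.04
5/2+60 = 125/2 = 62.50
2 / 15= 0.13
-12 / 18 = -2 / 3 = -0.67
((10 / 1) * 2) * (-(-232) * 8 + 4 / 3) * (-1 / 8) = -13930 / 3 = -4643.33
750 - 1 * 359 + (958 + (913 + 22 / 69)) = 156100 / 69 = 2262.32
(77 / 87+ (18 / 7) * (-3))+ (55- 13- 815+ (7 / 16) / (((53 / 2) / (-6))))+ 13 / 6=-33471749 / 43036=-777.76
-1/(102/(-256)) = 128/51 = 2.51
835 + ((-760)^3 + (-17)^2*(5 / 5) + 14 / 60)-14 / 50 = -65846231407 / 150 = -438974876.05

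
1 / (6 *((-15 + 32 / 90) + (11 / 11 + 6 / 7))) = -105 / 8056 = -0.01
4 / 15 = 0.27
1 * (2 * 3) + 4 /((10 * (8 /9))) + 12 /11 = 1659 /220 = 7.54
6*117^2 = 82134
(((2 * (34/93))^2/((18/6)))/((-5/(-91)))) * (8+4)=38.92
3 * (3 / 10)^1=9 / 10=0.90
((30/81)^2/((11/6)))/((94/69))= 2300/41877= 0.05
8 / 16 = 1 / 2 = 0.50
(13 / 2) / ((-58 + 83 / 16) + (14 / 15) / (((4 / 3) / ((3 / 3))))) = -520 / 4169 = -0.12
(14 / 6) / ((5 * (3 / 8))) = 56 / 45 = 1.24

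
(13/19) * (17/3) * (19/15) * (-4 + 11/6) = -2873/270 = -10.64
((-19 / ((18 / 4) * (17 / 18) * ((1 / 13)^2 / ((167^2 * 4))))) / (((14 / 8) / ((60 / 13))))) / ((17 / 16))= -423234539520 / 2023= -209211339.36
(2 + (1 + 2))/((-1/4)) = -20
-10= -10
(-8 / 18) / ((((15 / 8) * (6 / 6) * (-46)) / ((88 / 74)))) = 704 / 114885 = 0.01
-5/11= -0.45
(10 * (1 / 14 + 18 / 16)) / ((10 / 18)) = 603 / 28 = 21.54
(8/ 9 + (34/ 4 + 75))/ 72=1519/ 1296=1.17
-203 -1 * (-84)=-119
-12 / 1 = -12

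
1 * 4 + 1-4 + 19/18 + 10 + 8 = 20.06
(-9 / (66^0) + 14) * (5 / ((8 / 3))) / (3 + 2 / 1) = 15 / 8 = 1.88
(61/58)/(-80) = -61/4640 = -0.01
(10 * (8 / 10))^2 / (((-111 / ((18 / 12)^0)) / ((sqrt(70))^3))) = -4480 * sqrt(70) / 111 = -337.68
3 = 3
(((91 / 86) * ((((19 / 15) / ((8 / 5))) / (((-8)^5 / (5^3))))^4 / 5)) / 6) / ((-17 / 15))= -2895315185546875 / 1118464167268778250992615424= -0.00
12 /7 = 1.71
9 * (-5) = -45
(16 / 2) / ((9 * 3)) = 8 / 27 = 0.30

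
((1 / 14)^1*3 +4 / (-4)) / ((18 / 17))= -187 / 252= -0.74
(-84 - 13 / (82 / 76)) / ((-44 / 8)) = 716 / 41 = 17.46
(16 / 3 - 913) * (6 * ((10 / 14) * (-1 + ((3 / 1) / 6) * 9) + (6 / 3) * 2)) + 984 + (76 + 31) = -34308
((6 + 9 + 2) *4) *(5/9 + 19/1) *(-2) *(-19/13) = 454784/117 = 3887.04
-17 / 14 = -1.21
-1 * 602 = -602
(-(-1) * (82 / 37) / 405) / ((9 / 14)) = 1148 / 134865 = 0.01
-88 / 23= -3.83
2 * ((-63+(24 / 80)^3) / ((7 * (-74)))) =62973 / 259000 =0.24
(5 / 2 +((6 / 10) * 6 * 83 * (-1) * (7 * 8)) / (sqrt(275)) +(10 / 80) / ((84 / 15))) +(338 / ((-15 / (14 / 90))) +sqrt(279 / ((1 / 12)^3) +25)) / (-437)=-83664 * sqrt(11) / 275- sqrt(482137) / 437 +167190859 / 66074400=-1008.08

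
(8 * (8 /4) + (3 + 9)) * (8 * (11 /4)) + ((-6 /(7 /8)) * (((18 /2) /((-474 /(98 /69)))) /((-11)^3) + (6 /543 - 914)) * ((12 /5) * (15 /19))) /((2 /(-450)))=-155517265547542664 /58218793171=-2671255.40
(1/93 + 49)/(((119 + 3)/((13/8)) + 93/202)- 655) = -11969308/141515217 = -0.08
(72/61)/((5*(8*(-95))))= -9/28975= -0.00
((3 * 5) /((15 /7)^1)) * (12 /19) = 84 /19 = 4.42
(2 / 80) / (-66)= -1 / 2640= -0.00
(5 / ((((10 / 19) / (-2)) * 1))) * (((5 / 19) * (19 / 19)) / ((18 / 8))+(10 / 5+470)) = -80732 / 9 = -8970.22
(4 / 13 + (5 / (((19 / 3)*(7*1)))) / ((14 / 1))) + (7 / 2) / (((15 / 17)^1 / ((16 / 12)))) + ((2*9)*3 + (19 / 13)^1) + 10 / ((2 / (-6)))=33839453 / 1089270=31.07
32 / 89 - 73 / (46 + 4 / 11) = -55147 / 45390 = -1.21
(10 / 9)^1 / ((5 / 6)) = 4 / 3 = 1.33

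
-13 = -13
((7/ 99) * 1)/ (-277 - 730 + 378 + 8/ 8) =-7/ 62172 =-0.00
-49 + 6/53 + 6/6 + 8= -2114/53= -39.89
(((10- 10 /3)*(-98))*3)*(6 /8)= -1470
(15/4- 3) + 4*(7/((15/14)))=26.88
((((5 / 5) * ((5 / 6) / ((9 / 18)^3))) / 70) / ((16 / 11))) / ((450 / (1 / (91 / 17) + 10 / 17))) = 0.00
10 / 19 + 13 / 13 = 29 / 19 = 1.53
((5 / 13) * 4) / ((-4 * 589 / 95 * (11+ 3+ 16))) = -5 / 2418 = -0.00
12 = 12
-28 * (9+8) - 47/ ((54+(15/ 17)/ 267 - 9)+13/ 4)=-476.97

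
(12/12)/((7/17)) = 17/7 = 2.43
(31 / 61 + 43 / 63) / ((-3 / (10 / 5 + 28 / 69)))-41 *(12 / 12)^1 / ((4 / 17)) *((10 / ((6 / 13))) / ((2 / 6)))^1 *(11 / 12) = -132159454141 / 12728016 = -10383.35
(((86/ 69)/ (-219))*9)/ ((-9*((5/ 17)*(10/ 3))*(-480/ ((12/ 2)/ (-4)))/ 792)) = 24123/ 1679000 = 0.01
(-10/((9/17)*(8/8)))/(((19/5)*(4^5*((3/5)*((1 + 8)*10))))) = -425/4727808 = -0.00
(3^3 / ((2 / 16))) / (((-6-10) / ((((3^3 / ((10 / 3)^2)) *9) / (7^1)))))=-59049 / 1400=-42.18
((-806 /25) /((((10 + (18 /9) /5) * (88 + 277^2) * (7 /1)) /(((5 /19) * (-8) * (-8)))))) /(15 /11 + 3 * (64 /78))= -10912 /429885659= -0.00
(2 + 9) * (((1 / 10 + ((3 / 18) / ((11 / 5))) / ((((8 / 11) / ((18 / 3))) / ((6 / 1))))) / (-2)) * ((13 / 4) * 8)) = -11011 / 20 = -550.55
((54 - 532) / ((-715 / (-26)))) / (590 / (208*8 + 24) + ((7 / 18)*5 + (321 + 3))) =-7261776 / 136319095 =-0.05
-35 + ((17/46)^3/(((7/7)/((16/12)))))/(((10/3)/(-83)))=-8924679/243340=-36.68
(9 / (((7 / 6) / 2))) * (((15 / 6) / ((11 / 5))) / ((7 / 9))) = 12150 / 539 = 22.54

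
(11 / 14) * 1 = 11 / 14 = 0.79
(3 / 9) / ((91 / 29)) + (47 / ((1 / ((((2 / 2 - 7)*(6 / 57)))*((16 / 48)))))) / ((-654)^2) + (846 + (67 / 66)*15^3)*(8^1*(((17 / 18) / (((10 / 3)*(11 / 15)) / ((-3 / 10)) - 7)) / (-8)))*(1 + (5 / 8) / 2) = 18615712922805533 / 53233677072576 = 349.70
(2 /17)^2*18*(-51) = -216 /17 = -12.71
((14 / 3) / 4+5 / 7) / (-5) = -79 / 210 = -0.38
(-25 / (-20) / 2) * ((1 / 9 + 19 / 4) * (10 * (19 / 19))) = 4375 / 144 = 30.38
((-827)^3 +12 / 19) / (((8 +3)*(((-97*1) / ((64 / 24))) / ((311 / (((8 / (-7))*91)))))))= -3342185249515 / 790647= -4227152.26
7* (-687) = -4809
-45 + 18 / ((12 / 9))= -63 / 2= -31.50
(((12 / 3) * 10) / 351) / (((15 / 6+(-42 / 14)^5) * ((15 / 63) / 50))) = -5600 / 56277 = -0.10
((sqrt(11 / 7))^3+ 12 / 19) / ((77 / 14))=24 / 209+ 2 * sqrt(77) / 49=0.47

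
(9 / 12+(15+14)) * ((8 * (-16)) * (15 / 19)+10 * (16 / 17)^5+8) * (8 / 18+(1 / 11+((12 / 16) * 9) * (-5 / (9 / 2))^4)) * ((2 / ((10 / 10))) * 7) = -148919441319572 / 385616457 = -386185.39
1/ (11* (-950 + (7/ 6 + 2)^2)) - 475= -176808811/ 372229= -475.00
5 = 5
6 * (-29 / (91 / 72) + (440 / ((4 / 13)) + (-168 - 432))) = 440652 / 91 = 4842.33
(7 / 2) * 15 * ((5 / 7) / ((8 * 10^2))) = 0.05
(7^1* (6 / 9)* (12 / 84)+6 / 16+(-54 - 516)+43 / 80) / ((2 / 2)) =-136421 / 240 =-568.42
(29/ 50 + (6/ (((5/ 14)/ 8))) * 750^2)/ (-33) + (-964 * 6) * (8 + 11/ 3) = -3891342029/ 1650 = -2358389.11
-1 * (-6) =6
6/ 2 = 3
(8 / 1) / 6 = 1.33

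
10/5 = 2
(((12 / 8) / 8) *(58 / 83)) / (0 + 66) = 29 / 14608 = 0.00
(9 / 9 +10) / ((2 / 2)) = 11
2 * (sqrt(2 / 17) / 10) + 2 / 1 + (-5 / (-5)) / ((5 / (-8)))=sqrt(34) / 85 + 2 / 5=0.47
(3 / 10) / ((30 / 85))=17 / 20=0.85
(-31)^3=-29791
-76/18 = -4.22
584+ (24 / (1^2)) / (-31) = 18080 / 31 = 583.23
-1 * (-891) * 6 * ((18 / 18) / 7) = 5346 / 7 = 763.71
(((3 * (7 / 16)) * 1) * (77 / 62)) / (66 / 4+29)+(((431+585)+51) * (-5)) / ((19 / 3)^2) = -309517329 / 2327728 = -132.97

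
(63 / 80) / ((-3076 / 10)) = -63 / 24608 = -0.00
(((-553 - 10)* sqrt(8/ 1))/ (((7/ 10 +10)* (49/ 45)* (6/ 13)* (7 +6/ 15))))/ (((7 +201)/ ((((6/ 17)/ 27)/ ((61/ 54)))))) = -633375* sqrt(2)/ 402337334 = -0.00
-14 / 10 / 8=-7 / 40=-0.18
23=23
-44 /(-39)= 44 /39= 1.13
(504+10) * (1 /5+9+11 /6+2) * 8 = 803896 /15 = 53593.07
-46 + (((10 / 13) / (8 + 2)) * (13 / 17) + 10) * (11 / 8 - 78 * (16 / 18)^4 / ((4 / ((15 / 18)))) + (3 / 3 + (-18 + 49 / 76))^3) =-12638802803387 / 286327872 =-44141.01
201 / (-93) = -67 / 31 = -2.16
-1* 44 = -44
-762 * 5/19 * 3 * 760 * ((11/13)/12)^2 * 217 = -83365975/169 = -493289.79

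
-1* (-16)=16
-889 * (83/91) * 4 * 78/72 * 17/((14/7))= -179197/6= -29866.17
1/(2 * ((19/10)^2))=0.14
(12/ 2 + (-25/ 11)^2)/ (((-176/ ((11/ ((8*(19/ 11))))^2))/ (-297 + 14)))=4205663/ 369664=11.38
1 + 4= 5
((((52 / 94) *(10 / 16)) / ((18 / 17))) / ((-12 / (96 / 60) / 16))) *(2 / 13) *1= -136 / 1269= -0.11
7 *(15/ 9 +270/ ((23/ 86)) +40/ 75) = 814471/ 115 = 7082.36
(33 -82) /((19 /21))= -1029 /19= -54.16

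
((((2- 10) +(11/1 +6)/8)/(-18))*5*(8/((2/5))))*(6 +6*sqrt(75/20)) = 1175/6 +1175*sqrt(15)/12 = 575.06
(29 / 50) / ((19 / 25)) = 29 / 38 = 0.76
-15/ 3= -5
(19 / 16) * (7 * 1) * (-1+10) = 1197 / 16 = 74.81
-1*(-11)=11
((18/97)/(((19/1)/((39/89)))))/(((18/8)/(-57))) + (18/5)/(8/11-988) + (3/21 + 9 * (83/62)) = 102394679531/8476958525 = 12.08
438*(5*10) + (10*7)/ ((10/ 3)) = 21921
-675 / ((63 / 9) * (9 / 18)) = -192.86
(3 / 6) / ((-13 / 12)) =-6 / 13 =-0.46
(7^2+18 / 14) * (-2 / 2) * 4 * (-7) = 1408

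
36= 36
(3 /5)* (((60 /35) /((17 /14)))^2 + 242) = 211542 /1445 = 146.40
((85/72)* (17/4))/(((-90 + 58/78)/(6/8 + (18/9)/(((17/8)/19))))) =-1400035/1336704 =-1.05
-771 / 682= -1.13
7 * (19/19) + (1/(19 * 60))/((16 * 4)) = 510721/72960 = 7.00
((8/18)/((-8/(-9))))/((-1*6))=-1/12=-0.08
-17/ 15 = -1.13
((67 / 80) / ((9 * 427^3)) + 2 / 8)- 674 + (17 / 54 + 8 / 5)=-671.84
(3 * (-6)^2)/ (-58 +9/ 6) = -216/ 113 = -1.91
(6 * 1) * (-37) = -222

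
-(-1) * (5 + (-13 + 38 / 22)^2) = 15981 / 121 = 132.07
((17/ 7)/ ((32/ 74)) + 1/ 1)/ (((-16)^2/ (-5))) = -0.13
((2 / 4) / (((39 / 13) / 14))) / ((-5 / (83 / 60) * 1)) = -581 / 900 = -0.65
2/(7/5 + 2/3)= 30/31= 0.97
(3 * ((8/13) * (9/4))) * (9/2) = 243/13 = 18.69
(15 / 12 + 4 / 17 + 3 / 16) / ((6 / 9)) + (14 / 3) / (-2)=287 / 1632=0.18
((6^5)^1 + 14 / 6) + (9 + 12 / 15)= 116822 / 15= 7788.13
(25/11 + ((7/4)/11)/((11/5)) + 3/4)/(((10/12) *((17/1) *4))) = 2247/41140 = 0.05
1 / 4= 0.25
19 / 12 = 1.58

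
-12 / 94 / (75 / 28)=-56 / 1175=-0.05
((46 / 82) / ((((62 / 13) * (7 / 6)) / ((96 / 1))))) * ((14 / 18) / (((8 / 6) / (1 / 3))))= 1.88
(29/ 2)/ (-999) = -29/ 1998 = -0.01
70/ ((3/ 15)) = 350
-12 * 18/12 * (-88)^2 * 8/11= -101376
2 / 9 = 0.22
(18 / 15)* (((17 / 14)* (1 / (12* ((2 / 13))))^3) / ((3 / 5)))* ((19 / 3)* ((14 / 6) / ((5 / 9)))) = 709631 / 69120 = 10.27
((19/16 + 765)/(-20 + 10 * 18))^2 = 150283081/6553600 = 22.93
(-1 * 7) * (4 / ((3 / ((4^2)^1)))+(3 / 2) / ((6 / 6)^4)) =-959 / 6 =-159.83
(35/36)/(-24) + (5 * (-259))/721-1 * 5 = -608405/88992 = -6.84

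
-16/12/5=-4/15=-0.27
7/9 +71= 646/9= 71.78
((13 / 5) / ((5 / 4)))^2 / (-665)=-2704 / 415625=-0.01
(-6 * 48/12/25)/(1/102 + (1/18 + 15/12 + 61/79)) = -1160352/2523175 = -0.46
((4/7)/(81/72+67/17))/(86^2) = 136/8917727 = 0.00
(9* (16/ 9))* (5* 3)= 240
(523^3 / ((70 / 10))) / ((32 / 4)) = 143055667 / 56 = 2554565.48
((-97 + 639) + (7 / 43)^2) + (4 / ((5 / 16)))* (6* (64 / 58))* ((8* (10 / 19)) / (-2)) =370451961 / 1018799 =363.62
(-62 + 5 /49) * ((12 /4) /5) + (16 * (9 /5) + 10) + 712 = 174847 /245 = 713.66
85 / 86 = 0.99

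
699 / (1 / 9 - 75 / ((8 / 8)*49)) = -308259 / 626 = -492.43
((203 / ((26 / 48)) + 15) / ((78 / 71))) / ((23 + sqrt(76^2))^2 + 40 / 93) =11152467 / 308098154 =0.04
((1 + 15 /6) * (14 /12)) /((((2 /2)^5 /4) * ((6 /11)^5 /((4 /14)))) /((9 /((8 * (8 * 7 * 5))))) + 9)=7891499 /37714788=0.21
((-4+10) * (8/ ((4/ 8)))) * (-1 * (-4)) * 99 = 38016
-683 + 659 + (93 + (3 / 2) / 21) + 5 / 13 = 12641 / 182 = 69.46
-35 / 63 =-5 / 9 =-0.56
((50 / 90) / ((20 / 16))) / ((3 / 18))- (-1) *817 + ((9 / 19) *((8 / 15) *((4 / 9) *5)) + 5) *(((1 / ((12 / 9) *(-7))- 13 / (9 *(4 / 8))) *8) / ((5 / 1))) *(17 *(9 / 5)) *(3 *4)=-17894501 / 1995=-8969.67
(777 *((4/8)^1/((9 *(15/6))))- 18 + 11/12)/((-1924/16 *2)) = -11/14430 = -0.00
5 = 5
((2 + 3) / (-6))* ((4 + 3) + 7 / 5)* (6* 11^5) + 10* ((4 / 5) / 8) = -6764141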